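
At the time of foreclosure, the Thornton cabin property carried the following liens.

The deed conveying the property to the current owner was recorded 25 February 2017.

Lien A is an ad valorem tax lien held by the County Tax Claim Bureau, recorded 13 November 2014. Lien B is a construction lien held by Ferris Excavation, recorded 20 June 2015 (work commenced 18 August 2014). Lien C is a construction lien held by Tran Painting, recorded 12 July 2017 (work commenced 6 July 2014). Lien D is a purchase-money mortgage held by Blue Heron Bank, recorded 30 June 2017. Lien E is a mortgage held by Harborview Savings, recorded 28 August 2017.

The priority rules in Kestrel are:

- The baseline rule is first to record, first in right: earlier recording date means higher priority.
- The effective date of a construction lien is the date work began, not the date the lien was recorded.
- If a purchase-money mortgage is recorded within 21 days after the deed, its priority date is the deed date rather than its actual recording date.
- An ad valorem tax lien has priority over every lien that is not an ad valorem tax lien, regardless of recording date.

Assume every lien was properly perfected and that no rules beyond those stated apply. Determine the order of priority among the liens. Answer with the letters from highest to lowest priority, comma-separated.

Effective dates: B is treated as recorded 18 August 2014, the work-commencement date; C is treated as recorded 6 July 2014, the work-commencement date; D was recorded 125 days after the deed — beyond 21 days — so no relation-back applies.
A is an ad valorem tax lien and takes priority over every other lien.
The other liens, earliest effective date first: C (6 July 2014), B (18 August 2014), D (30 June 2017), E (28 August 2017).

A, C, B, D, E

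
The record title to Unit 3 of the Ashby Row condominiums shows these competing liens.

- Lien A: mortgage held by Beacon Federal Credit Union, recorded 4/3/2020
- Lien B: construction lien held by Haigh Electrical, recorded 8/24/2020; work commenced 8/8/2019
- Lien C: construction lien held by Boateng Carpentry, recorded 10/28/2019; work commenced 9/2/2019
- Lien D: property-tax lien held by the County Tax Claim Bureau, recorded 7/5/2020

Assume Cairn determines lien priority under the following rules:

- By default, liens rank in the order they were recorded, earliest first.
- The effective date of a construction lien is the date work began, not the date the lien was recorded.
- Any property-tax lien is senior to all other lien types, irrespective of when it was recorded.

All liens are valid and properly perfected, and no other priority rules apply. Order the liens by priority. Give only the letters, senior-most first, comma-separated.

D, B, C, A

First, effective dates: B is treated as recorded 8/8/2019, the work-commencement date; C relates back to 9/2/2019 (work commenced).
D is a property-tax lien and takes priority over every other lien.
The other liens, earliest effective date first: B (8/8/2019), C (9/2/2019), A (4/3/2020).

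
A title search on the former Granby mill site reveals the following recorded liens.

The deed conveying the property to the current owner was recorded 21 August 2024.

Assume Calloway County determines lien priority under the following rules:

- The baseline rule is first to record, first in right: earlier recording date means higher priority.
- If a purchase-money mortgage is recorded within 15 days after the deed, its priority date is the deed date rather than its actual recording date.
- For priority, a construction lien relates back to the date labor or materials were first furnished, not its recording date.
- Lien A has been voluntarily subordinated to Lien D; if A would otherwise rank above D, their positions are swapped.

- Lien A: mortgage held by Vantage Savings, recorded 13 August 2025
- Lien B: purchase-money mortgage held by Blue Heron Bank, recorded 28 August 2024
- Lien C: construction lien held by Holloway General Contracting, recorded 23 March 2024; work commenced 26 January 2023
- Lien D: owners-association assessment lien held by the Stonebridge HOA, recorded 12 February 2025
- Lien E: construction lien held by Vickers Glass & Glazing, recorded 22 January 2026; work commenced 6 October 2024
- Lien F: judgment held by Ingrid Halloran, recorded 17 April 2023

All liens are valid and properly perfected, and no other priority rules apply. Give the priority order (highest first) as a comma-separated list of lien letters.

Adjusting effective dates: B relates back to the deed date 21 August 2024; C is treated as recorded 26 January 2023, the work-commencement date; E relates back to 6 October 2024 (work commenced).
Ordering by effective date: C (26 January 2023), F (17 April 2023), B (21 August 2024), E (6 October 2024), D (12 February 2025), A (13 August 2025).
Since A is not senior to D, the subordination leaves the order unchanged.

C, F, B, E, D, A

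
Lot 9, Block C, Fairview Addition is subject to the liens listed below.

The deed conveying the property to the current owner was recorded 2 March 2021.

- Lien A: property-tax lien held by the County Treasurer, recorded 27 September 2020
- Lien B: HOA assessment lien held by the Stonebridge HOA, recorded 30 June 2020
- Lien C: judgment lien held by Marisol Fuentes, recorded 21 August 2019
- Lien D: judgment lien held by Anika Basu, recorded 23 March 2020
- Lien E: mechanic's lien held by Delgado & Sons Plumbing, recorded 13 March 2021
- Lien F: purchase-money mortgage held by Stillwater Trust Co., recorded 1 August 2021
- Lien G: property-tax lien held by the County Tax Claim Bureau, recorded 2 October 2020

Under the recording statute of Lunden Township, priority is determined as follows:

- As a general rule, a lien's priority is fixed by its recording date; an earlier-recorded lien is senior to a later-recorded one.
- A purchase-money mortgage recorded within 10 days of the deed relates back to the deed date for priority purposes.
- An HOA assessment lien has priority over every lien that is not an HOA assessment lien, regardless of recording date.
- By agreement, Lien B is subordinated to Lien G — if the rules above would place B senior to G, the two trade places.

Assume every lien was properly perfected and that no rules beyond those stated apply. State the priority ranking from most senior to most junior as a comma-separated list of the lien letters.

G, C, D, A, B, E, F

Effective dates: F was recorded 152 days after the deed, outside the 10-day window, so it keeps its recording date.
B, as an HOA assessment lien, has superpriority and ranks first.
Remaining liens by effective date: C (21 August 2019), D (23 March 2020), A (27 September 2020), G (2 October 2020), E (13 March 2021), F (1 August 2021).
Because B would otherwise rank above G, the subordination swaps them.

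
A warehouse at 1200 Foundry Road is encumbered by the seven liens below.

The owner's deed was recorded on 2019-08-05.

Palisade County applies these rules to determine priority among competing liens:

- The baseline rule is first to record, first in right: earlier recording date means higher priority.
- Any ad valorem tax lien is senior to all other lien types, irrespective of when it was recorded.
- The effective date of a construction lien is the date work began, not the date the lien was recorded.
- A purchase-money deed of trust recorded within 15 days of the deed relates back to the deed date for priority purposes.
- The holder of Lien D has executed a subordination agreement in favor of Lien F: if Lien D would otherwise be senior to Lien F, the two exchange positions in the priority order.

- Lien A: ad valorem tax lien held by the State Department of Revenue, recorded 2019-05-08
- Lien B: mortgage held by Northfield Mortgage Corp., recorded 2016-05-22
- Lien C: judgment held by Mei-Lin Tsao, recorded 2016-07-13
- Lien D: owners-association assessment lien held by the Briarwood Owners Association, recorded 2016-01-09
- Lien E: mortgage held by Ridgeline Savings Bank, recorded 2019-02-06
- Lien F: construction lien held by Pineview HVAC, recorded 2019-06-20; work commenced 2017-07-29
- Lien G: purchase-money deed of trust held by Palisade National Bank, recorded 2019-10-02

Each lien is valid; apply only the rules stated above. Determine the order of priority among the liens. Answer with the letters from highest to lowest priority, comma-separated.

A, F, B, C, D, E, G

Effective dates: F relates back to 2017-07-29 (work commenced); G was recorded 58 days after the deed, outside the 15-day window, so it keeps its recording date.
A, as an ad valorem tax lien, has superpriority and ranks first.
The other liens, earliest effective date first: D (2016-01-09), B (2016-05-22), C (2016-07-13), F (2017-07-29), E (2019-02-06), G (2019-10-02).
The subordination applies — D was senior to F — so D and F swap.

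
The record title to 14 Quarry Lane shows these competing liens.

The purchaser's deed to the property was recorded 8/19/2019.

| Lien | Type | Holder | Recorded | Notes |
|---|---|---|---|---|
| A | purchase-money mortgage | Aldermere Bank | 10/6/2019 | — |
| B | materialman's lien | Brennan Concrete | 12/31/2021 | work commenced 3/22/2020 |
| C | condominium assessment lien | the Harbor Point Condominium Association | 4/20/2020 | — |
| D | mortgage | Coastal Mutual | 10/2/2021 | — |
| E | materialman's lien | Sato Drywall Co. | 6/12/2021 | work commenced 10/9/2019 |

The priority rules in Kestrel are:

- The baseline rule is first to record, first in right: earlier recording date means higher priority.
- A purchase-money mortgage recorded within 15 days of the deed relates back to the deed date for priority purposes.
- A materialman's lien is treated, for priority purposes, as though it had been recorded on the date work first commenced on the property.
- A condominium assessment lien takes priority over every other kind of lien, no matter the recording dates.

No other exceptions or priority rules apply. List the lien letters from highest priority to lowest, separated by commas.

C, A, E, B, D

Adjusting effective dates: A was recorded 48 days after the deed, outside the 15-day window, so it keeps its recording date; B is treated as recorded 3/22/2020, the work-commencement date; E's effective date is 10/9/2019, when work began.
C, as a condominium assessment lien, has superpriority and ranks first.
Remaining liens by effective date: A (10/6/2019), E (10/9/2019), B (3/22/2020), D (10/2/2021).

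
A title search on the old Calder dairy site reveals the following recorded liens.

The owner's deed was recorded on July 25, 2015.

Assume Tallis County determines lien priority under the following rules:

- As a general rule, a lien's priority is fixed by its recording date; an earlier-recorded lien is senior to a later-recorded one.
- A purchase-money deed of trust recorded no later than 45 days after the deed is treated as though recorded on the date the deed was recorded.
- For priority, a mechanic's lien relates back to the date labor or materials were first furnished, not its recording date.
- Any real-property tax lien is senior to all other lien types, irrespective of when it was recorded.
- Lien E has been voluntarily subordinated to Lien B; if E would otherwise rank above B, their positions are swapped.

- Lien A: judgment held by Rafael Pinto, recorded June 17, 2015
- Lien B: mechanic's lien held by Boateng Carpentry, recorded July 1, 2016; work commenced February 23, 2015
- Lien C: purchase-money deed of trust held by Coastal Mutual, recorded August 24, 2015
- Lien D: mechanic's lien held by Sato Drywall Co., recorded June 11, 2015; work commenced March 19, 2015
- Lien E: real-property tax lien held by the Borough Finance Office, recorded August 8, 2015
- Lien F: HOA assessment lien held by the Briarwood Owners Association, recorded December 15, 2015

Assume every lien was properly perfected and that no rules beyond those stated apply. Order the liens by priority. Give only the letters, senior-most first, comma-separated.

Effective dates after the stated exceptions: B's effective date is February 23, 2015, when work began; C relates back to the deed date July 25, 2015; D's effective date is March 19, 2015, when work began.
As a real-property tax lien, E is senior to every other lien.
Remaining liens by effective date: B (February 23, 2015), D (March 19, 2015), A (June 17, 2015), C (July 25, 2015), F (December 15, 2015).
The subordination applies — E was senior to B — so E and B swap.

B, E, D, A, C, F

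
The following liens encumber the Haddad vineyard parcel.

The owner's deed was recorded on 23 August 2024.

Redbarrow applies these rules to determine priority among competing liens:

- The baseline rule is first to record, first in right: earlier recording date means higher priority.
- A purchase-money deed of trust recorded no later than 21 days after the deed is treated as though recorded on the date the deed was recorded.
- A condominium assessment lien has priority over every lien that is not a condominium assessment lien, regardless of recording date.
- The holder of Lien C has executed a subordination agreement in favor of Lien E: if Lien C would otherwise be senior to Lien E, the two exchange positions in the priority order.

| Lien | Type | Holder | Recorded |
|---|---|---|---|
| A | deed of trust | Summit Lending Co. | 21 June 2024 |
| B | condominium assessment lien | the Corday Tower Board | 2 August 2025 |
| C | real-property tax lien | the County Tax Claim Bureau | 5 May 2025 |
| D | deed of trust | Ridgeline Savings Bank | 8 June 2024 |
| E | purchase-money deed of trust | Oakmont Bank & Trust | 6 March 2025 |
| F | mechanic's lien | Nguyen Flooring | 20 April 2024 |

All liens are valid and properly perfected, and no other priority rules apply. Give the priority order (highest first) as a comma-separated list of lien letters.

B, F, D, A, E, C

Adjusting effective dates: E missed the 21-day window (195 days after the deed), so its recording date stands.
B is a condominium assessment lien, so it outranks all other liens regardless of date.
Ordering the rest by effective date: F (20 April 2024), D (8 June 2024), A (21 June 2024), E (6 March 2025), C (5 May 2025).
C is already junior to E, so the subordination agreement changes nothing.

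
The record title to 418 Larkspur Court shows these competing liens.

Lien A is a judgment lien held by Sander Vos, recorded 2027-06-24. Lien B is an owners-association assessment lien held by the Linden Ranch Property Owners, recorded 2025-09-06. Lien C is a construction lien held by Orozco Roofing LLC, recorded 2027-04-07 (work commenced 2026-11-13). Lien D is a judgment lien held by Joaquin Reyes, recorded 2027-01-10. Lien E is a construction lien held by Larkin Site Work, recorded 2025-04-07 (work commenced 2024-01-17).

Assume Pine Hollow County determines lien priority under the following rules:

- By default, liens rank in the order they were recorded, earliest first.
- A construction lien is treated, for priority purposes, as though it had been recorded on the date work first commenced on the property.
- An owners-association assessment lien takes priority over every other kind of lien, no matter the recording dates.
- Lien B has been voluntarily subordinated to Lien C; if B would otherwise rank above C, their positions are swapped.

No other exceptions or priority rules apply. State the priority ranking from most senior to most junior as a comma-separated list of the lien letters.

C, E, B, D, A

Effective dates: C's effective date is 2026-11-13, when work began; E's effective date is 2024-01-17, when work began.
As an owners-association assessment lien, B is senior to every other lien.
Remaining liens by effective date: E (2024-01-17), C (2026-11-13), D (2027-01-10), A (2027-06-24).
The subordination applies — B was senior to C — so B and C swap.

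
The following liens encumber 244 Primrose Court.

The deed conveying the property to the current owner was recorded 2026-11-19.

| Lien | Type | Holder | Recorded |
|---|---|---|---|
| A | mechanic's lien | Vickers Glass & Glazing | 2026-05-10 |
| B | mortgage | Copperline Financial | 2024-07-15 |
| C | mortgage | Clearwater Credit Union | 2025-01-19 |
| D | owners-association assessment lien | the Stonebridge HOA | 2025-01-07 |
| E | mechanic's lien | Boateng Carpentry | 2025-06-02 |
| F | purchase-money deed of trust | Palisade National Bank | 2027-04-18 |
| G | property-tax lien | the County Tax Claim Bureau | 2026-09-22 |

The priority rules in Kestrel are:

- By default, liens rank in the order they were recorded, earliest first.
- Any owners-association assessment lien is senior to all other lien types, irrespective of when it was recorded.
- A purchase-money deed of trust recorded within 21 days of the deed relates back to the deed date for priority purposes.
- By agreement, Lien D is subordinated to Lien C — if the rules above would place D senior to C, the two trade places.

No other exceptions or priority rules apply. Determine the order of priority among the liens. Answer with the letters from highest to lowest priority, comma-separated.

C, B, D, E, A, G, F

Effective dates after the stated exceptions: F was recorded 150 days after the deed, outside the 21-day window, so it keeps its recording date.
As an owners-association assessment lien, D is senior to every other lien.
The other liens, earliest effective date first: B (2024-07-15), C (2025-01-19), E (2025-06-02), A (2026-05-10), G (2026-09-22), F (2027-04-18).
Because D would otherwise rank above C, the subordination swaps them.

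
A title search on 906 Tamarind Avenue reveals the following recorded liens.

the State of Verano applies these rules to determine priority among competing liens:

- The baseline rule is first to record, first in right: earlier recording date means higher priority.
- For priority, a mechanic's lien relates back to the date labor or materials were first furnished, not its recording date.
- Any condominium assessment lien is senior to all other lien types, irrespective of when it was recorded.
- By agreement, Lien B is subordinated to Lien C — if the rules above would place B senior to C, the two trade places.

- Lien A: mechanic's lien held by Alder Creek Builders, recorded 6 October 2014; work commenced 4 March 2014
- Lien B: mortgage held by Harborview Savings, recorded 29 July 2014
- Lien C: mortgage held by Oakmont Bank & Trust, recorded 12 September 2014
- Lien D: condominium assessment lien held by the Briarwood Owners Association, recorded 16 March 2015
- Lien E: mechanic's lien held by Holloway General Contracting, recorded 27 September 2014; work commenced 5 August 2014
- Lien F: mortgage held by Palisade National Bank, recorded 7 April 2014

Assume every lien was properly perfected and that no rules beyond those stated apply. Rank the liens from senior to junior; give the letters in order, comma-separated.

D, A, F, C, E, B

Adjusting effective dates: A's effective date is 4 March 2014, when work began; E's effective date is 5 August 2014, when work began.
D, as a condominium assessment lien, has superpriority and ranks first.
Among the remaining liens, by effective date: A (4 March 2014), F (7 April 2014), B (29 July 2014), E (5 August 2014), C (12 September 2014).
B would otherwise be senior to C, so under the subordination agreement B and C exchange positions.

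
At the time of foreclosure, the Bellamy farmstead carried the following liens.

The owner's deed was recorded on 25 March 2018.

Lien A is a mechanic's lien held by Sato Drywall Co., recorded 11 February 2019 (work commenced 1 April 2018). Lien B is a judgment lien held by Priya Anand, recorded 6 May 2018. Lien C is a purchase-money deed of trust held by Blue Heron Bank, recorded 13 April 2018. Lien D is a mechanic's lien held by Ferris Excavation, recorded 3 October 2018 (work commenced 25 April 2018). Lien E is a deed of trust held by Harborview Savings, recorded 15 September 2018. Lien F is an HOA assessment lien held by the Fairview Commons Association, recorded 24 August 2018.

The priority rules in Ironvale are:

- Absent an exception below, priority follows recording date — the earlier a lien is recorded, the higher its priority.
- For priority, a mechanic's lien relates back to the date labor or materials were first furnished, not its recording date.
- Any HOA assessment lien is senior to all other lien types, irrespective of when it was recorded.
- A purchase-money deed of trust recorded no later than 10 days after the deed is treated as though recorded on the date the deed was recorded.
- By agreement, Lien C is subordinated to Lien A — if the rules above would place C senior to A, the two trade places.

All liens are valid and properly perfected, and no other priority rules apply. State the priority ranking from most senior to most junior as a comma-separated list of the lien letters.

Effective dates after the stated exceptions: A relates back to 1 April 2018 (work commenced); C was recorded 19 days after the deed — beyond 10 days — so no relation-back applies; D relates back to 25 April 2018 (work commenced).
F, as an HOA assessment lien, has superpriority and ranks first.
The other liens, earliest effective date first: A (1 April 2018), C (13 April 2018), D (25 April 2018), B (6 May 2018), E (15 September 2018).
C already ranks below A; the subordination has no effect.

F, A, C, D, B, E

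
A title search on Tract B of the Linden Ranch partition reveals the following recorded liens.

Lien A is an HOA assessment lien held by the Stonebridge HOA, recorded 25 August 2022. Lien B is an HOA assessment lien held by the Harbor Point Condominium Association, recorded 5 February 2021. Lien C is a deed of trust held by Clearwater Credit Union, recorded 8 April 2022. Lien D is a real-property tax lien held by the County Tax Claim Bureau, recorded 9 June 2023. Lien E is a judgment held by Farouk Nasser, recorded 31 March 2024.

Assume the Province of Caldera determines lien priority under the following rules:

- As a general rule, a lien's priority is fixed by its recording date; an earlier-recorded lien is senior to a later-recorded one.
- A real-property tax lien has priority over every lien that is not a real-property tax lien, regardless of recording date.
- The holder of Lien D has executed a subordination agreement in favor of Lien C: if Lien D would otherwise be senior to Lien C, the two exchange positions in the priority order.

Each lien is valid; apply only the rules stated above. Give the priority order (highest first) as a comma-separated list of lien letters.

D is a real-property tax lien and takes priority over every other lien.
The other liens, earliest effective date first: B (5 February 2021), C (8 April 2022), A (25 August 2022), E (31 March 2024).
D would otherwise be senior to C, so under the subordination agreement D and C exchange positions.

C, B, D, A, E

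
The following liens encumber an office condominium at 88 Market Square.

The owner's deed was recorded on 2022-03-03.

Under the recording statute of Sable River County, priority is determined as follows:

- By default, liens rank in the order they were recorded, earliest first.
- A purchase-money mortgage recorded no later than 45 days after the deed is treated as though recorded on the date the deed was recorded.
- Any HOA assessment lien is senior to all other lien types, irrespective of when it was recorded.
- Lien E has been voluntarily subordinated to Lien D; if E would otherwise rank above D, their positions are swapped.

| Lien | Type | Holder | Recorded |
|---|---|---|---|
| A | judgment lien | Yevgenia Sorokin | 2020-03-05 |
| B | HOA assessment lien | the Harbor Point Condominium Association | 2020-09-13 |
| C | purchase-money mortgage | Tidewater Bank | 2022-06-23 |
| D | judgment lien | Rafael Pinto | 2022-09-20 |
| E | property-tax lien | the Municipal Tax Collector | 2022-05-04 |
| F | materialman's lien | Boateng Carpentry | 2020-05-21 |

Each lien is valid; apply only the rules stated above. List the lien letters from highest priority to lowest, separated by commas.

Effective dates after the stated exceptions: C missed the 45-day window (112 days after the deed), so its recording date stands.
B is an HOA assessment lien and takes priority over every other lien.
Among the remaining liens, by effective date: A (2020-03-05), F (2020-05-21), E (2022-05-04), C (2022-06-23), D (2022-09-20).
E is senior to D before the subordination, so the two trade places.

B, A, F, D, C, E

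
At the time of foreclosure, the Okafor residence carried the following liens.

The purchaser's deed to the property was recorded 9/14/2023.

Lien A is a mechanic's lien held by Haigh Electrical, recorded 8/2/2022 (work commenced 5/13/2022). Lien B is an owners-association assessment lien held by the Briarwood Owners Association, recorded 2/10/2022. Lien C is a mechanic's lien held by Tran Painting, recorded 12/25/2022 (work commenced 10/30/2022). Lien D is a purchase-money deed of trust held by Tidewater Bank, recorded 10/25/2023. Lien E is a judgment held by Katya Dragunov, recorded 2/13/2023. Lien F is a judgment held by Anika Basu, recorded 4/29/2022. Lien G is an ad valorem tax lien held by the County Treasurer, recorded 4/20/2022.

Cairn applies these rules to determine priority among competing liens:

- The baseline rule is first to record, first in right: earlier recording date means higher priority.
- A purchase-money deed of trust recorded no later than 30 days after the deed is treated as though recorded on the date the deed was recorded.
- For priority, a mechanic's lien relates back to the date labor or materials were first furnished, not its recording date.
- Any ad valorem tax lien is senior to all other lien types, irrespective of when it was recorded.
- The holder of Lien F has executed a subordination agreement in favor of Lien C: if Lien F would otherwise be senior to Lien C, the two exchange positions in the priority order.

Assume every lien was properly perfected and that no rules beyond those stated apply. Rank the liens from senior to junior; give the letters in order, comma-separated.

First, effective dates: A's effective date is 5/13/2022, when work began; C relates back to 10/30/2022 (work commenced); D was recorded 41 days after the deed, outside the 30-day window, so it keeps its recording date.
G is an ad valorem tax lien and takes priority over every other lien.
Among the remaining liens, by effective date: B (2/10/2022), F (4/29/2022), A (5/13/2022), C (10/30/2022), E (2/13/2023), D (10/25/2023).
The subordination applies — F was senior to C — so F and C swap.

G, B, C, A, F, E, D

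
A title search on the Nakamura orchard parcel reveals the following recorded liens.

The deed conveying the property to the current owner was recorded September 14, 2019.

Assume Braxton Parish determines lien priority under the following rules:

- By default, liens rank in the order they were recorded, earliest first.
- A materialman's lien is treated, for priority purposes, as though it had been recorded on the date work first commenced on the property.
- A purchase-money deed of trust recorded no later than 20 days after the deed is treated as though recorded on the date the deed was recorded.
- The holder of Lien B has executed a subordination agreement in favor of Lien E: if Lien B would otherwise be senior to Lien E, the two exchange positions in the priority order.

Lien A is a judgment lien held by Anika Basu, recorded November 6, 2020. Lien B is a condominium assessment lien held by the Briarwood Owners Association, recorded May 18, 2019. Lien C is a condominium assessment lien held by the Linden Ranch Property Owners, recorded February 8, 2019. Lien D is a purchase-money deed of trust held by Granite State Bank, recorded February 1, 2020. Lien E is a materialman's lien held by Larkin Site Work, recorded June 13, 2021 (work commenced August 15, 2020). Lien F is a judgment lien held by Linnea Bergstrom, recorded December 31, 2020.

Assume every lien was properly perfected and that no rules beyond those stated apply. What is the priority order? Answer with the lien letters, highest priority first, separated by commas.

C, E, D, B, A, F

Effective dates after the stated exceptions: D was recorded 140 days after the deed, outside the 20-day window, so it keeps its recording date; E relates back to August 15, 2020 (work commenced).
Sorted by effective date: C (February 8, 2019), B (May 18, 2019), D (February 1, 2020), E (August 15, 2020), A (November 6, 2020), F (December 31, 2020).
B would otherwise be senior to E, so under the subordination agreement B and E exchange positions.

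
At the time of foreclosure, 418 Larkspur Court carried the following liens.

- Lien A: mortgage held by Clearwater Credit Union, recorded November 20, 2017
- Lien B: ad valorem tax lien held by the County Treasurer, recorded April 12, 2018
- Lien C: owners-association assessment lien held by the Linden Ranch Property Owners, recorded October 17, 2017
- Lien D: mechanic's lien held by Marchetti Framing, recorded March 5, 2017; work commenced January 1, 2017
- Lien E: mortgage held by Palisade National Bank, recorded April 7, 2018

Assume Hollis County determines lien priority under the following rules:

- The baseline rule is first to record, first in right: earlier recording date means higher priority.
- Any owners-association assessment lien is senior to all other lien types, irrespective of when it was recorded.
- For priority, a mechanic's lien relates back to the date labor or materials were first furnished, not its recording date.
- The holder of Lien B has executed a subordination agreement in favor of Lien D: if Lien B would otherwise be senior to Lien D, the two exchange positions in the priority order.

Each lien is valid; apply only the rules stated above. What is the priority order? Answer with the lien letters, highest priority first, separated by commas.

C, D, A, E, B

First, effective dates: D is treated as recorded January 1, 2017, the work-commencement date.
As an owners-association assessment lien, C is senior to every other lien.
Remaining liens by effective date: D (January 1, 2017), A (November 20, 2017), E (April 7, 2018), B (April 12, 2018).
B is already junior to D, so the subordination agreement changes nothing.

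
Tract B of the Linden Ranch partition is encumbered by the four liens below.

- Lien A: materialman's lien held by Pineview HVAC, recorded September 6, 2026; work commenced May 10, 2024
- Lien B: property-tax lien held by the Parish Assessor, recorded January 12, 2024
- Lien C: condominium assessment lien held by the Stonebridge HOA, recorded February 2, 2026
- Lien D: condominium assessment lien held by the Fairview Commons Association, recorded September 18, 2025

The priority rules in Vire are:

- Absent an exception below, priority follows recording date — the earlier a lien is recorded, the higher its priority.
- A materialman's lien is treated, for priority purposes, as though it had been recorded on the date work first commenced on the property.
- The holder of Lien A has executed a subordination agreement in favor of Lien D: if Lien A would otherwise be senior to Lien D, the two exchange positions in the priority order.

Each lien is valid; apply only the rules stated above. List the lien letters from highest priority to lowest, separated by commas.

First, effective dates: A is treated as recorded May 10, 2024, the work-commencement date.
By effective date, earliest first: B (January 12, 2024), A (May 10, 2024), D (September 18, 2025), C (February 2, 2026).
A would otherwise be senior to D, so under the subordination agreement A and D exchange positions.

B, D, A, C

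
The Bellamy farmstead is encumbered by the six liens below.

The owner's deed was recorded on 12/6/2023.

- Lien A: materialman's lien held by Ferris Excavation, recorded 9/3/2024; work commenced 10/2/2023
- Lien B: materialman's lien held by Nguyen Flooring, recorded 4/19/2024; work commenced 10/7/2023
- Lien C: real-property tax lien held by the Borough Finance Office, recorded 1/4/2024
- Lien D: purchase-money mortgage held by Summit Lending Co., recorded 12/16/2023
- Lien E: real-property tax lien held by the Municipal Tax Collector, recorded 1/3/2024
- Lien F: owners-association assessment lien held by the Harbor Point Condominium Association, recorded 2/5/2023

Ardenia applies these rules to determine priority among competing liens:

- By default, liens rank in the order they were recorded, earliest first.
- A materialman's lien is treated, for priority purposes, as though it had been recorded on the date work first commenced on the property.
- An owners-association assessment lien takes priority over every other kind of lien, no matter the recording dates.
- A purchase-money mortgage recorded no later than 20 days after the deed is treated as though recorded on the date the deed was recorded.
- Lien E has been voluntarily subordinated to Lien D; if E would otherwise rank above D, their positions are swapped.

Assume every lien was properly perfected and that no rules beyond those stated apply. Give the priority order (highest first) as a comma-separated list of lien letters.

F, A, B, D, E, C

Effective dates after the stated exceptions: A relates back to 10/2/2023 (work commenced); B relates back to 10/7/2023 (work commenced); D relates back to the deed date 12/6/2023.
F, as an owners-association assessment lien, has superpriority and ranks first.
Among the remaining liens, by effective date: A (10/2/2023), B (10/7/2023), D (12/6/2023), E (1/3/2024), C (1/4/2024).
E is already junior to D, so the subordination agreement changes nothing.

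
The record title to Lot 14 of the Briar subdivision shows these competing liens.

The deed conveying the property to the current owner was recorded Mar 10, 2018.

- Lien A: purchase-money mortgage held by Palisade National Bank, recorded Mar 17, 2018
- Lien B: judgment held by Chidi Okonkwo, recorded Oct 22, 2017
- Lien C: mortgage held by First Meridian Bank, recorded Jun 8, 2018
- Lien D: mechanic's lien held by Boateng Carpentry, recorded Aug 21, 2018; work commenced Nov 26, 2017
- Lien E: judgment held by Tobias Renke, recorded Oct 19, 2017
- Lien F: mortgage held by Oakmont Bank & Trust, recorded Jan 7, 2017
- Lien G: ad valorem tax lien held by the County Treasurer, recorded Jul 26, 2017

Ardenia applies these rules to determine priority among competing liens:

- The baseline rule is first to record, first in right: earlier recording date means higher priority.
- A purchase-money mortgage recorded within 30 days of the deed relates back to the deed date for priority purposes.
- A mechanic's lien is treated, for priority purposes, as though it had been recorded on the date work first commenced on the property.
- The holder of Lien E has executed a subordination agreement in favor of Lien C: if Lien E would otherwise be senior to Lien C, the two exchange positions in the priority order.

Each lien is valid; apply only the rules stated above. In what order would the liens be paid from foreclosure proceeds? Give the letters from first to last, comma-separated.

F, G, C, B, D, A, E

Adjusting effective dates: A was recorded within the 30-day window, so its effective date is the deed date Mar 10, 2018; D is treated as recorded Nov 26, 2017, the work-commencement date.
Ordering by effective date: F (Jan 7, 2017), G (Jul 26, 2017), E (Oct 19, 2017), B (Oct 22, 2017), D (Nov 26, 2017), A (Mar 10, 2018), C (Jun 8, 2018).
The subordination applies — E was senior to C — so E and C swap.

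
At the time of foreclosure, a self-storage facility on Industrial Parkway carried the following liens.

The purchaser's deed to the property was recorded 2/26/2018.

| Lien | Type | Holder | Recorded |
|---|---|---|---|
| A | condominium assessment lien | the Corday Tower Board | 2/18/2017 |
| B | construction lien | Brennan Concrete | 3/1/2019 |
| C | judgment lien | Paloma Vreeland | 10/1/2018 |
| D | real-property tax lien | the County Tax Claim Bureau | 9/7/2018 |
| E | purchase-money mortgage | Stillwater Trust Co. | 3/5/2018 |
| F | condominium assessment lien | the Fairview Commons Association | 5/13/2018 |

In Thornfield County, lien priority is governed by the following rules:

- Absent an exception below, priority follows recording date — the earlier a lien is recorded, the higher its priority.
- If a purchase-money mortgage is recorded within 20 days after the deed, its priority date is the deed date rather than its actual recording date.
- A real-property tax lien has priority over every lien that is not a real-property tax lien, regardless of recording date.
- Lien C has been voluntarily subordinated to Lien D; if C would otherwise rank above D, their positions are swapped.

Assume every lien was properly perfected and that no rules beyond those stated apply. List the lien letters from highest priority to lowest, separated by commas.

D, A, E, F, C, B

Adjusting effective dates: E's effective date is the deed date, 2/26/2018.
D is a real-property tax lien, so it outranks all other liens regardless of date.
Ordering the rest by effective date: A (2/18/2017), E (2/26/2018), F (5/13/2018), C (10/1/2018), B (3/1/2019).
C is already junior to D, so the subordination agreement changes nothing.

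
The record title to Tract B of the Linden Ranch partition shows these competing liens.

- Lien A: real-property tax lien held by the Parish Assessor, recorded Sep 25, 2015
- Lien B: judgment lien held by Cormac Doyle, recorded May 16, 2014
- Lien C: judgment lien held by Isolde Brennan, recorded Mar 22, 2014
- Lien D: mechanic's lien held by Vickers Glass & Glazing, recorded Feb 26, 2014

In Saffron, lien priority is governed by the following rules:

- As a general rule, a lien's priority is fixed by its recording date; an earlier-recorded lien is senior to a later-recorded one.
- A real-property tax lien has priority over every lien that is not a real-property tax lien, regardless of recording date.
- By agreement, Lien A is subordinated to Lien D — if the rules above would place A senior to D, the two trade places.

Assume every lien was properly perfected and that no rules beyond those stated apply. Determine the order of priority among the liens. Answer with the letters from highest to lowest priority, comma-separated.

D, A, C, B

A is a real-property tax lien, so it outranks all other liens regardless of date.
Ordering the rest by effective date: D (Feb 26, 2014), C (Mar 22, 2014), B (May 16, 2014).
A would otherwise be senior to D, so under the subordination agreement A and D exchange positions.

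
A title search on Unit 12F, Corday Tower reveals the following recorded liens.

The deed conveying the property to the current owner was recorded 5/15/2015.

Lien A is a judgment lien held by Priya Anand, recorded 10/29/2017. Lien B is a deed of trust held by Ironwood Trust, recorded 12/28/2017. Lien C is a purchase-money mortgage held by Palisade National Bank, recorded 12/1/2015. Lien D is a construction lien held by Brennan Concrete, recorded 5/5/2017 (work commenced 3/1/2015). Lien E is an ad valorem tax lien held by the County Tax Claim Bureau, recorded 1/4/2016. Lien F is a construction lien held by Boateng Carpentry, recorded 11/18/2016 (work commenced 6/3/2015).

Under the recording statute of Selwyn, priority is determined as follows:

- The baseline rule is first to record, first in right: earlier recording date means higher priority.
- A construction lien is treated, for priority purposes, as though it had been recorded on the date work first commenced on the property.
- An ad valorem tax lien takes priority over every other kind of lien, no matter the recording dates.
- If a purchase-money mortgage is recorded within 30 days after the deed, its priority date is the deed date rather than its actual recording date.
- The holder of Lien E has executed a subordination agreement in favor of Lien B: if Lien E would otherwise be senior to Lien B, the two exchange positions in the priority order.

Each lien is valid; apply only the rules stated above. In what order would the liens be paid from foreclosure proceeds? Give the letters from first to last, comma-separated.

Adjusting effective dates: C missed the 30-day window (200 days after the deed), so its recording date stands; D relates back to 3/1/2015 (work commenced); F's effective date is 6/3/2015, when work began.
E is an ad valorem tax lien and takes priority over every other lien.
Ordering the rest by effective date: D (3/1/2015), F (6/3/2015), C (12/1/2015), A (10/29/2017), B (12/28/2017).
E would otherwise be senior to B, so under the subordination agreement E and B exchange positions.

B, D, F, C, A, E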